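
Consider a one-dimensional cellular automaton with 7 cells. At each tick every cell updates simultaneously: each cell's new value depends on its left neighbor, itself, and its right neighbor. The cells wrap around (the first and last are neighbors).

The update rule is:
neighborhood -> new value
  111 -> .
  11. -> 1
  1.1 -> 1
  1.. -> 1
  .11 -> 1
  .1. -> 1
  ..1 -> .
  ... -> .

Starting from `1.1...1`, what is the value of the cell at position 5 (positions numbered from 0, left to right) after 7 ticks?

tick 1: 1111..1
tick 2: ...11.1
tick 3: 1..1111
tick 4: 11.1...
tick 5: 11111..
tick 6: 1...11.
tick 7: 11..111
position 5 holds 1

1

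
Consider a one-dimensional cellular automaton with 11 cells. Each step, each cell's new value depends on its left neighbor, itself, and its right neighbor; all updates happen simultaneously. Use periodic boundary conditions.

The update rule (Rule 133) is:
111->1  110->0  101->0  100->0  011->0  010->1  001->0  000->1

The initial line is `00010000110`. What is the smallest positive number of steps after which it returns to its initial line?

11010110000
00010000110

2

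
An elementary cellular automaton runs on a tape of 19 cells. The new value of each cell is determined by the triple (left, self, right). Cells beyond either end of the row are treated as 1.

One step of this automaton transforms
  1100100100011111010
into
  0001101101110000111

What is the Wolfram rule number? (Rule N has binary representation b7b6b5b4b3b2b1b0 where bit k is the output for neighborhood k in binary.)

47

position 0: 111 → 0  (bit 7 = 0)
position 1: 110 → 0  (bit 6 = 0)
position 16: 101 → 1  (bit 5 = 1)
position 2: 100 → 0  (bit 4 = 0)
position 11: 011 → 1  (bit 3 = 1)
position 4: 010 → 1  (bit 2 = 1)
position 3: 001 → 1  (bit 1 = 1)
position 9: 000 → 1  (bit 0 = 1)
bits b7..b0 = 00101111 = 47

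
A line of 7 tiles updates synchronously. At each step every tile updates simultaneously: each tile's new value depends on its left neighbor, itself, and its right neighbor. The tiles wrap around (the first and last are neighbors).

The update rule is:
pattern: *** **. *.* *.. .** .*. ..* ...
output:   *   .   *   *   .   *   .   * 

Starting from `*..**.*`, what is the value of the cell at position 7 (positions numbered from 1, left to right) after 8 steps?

.*...*.
.***.**
*.*.*..
******.
.****.*
*.**.**
.*..*.*
***.***
position 7 holds *

*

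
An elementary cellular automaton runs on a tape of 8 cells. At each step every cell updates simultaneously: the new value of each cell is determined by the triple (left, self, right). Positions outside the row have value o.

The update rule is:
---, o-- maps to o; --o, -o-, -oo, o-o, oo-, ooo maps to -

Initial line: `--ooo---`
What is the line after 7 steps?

o----oo-
-ooo----
----ooo-
ooo-----
---oooo-
oo------
--ooooo-

--ooooo-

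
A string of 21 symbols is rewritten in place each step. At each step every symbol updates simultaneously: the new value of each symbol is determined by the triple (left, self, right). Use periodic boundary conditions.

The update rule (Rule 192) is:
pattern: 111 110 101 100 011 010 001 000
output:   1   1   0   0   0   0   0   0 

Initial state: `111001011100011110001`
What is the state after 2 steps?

011000000100000110000

111000001100001110000
011000000100000110000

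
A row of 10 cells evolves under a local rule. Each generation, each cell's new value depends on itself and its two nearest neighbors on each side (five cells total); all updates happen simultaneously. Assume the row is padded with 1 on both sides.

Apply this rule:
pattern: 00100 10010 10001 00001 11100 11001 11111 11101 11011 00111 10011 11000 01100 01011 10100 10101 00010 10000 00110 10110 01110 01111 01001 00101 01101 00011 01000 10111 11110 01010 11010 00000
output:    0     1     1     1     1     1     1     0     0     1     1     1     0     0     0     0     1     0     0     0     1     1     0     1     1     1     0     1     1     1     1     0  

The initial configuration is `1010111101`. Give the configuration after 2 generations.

1001111111

0100111001
1001111111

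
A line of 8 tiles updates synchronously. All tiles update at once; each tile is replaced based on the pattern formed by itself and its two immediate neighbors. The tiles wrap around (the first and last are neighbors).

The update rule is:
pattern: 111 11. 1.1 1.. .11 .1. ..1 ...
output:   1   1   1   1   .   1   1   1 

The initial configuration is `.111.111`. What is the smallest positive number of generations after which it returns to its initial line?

4

generation 1: 1.111.11
generation 2: 11.111.1
generation 3: 111.111.
generation 4: .111.111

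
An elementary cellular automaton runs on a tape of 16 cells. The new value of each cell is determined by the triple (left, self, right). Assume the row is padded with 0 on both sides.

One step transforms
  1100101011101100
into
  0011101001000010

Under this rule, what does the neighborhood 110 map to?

At position 1 the neighborhood is 110; the next row has 0 there.

0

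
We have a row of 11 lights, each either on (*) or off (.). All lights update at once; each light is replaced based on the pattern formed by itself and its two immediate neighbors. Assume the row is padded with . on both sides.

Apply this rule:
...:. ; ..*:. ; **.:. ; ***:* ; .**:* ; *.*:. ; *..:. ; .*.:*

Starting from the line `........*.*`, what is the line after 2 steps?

........*.*  (fixed point — unchanged through step 2)

........*.*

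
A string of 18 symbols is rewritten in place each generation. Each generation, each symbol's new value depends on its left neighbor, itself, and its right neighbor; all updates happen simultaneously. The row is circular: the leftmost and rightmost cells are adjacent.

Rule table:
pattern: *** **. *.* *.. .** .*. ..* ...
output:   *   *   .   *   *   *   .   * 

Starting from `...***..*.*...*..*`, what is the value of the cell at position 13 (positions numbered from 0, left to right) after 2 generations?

generation 1: **.****.*.***.**.*
generation 2: **.****.*.***.**.*
position 13 holds .

.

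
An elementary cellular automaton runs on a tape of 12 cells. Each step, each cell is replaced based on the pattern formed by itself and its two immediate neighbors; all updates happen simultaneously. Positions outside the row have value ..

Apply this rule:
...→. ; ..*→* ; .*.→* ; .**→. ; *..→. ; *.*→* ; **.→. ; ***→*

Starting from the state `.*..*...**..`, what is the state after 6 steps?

step 1: **.**..*....
step 2: ..*...**....
step 3: .**..*......
step 4: *...**......
step 5: *..*........
step 6: *.**........

*.**........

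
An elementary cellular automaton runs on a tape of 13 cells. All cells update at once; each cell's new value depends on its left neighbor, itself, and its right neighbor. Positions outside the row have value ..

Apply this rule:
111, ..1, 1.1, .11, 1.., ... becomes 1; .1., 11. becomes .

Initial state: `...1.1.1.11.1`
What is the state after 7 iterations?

iteration 1: 111.1.1.11.1.
iteration 2: 11.1.1.11.1.1
iteration 3: 1.1.1.11.1.1.
iteration 4: .1.1.11.1.1.1
iteration 5: 1.1.11.1.1.1.
iteration 6: .1.11.1.1.1.1
iteration 7: 1.11.1.1.1.1.

1.11.1.1.1.1.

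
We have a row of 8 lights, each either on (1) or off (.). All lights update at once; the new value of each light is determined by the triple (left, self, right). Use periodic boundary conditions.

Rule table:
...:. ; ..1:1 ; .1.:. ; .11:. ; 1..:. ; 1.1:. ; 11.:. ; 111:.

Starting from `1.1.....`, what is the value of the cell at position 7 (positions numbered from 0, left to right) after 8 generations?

.

.......1
......1.
.....1..
....1...
...1....
..1.....
.1......
1.......
position 7 holds .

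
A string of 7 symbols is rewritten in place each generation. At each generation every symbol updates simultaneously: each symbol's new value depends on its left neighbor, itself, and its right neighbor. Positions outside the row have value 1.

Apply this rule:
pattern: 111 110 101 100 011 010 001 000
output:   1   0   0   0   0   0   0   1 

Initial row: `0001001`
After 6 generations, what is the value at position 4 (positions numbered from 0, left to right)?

1

0100000
0001110
0100100
0000000
0111110
0011100
position 4 holds 1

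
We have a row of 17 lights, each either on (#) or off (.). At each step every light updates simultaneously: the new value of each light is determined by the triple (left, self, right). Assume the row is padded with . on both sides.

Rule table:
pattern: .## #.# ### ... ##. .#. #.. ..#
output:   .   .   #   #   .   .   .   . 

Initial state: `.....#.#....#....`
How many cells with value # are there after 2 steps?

7

####.....##...###
.##..###....#..#.
count of #: 7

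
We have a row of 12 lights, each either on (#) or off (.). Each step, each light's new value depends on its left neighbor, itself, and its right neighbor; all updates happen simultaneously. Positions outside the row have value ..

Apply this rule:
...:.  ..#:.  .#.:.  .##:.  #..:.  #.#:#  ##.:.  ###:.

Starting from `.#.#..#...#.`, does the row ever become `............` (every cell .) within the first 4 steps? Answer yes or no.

..#.........
............
all cells are . at step 2

yes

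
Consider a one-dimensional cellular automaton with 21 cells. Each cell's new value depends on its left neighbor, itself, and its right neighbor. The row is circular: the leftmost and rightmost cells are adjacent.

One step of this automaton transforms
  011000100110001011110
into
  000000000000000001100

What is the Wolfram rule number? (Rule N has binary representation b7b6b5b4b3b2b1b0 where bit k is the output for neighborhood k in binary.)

position 17: 111 → 1  (bit 7 = 1)
position 2: 110 → 0  (bit 6 = 0)
position 15: 101 → 0  (bit 5 = 0)
position 3: 100 → 0  (bit 4 = 0)
position 1: 011 → 0  (bit 3 = 0)
position 6: 010 → 0  (bit 2 = 0)
position 0: 001 → 0  (bit 1 = 0)
position 4: 000 → 0  (bit 0 = 0)
bits b7..b0 = 10000000 = 128

128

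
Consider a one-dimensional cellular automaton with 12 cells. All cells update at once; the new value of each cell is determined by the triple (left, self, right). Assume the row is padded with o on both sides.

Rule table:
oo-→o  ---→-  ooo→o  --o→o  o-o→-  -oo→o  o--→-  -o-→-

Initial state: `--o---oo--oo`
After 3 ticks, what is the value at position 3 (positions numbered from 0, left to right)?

o

-o---ooo-ooo
----oooo-ooo
---ooooo-ooo
position 3 holds o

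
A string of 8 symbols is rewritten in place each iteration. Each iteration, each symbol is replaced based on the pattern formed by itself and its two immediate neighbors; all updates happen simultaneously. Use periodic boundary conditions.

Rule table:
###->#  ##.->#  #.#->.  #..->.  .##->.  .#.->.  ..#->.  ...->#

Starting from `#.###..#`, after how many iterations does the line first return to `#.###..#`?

#..##...
....#.#.
###.....
.##.###.
..#..##.
#.....#.
..###...
#..##.##
#...#..#
#.#.....
....###.
###..##.
.##...#.
..#.#...
#.....##
#.###..#

16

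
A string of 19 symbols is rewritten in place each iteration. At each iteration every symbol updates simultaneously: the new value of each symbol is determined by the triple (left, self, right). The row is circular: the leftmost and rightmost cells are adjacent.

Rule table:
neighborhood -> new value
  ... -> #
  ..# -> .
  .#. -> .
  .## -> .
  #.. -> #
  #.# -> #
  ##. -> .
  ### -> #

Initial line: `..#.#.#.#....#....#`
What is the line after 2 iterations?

.#..#.#.#.#.#..#.#.

#..#.#.#.###..###..
.#..#.#.#.#.#..#.#.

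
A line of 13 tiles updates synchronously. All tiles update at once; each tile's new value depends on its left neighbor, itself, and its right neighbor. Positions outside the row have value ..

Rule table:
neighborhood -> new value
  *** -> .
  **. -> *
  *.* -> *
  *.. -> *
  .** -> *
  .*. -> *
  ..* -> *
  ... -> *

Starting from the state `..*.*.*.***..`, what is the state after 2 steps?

step 1: *********.***
step 2: *.......***.*

*.......***.*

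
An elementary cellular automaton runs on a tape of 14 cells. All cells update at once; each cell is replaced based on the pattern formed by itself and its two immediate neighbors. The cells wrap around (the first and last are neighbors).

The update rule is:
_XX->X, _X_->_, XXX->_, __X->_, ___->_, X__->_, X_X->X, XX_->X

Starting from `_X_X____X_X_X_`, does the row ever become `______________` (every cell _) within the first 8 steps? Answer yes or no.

yes

__X______X_X__
__________X___
______________
all cells are _ at step 3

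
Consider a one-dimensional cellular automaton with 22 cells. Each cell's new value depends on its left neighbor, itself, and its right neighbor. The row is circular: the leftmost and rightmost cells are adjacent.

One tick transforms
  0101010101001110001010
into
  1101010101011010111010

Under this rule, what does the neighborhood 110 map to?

At position 14 the neighborhood is 110; the next row has 1 there.

1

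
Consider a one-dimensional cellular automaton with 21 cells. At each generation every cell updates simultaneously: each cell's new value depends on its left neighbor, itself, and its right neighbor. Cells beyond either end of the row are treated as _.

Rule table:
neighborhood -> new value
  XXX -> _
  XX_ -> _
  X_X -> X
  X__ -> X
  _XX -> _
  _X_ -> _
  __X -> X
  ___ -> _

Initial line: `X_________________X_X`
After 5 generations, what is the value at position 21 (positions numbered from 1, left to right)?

_

generation 1: _X_______________X_X_
generation 2: X_X_____________X_X_X
generation 3: _X_X___________X_X_X_
generation 4: X_X_X_________X_X_X_X
generation 5: _X_X_X_______X_X_X_X_
position 21 holds _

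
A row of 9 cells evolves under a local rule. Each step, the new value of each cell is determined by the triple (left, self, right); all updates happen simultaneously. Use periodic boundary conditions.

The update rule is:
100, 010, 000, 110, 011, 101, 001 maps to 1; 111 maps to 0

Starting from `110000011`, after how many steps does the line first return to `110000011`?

2

step 1: 011111110
step 2: 110000011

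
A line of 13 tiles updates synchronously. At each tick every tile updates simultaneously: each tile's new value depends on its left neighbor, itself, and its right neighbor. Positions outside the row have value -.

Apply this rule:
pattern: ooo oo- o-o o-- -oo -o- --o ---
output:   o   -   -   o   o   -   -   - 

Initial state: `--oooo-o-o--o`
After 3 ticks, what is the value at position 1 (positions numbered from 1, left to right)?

--ooo-----o--
--oo-o-----o-
--o---o-----o
position 1 holds -

-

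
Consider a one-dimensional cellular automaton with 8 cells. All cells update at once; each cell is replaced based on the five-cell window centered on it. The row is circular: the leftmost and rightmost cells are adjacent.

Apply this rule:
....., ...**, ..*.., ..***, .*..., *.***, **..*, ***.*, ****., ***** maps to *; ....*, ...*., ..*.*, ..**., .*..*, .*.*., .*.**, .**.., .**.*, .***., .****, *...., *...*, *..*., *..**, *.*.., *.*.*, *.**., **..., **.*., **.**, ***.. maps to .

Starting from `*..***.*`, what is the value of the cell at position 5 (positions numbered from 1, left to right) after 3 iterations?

.

.*.*.*..
......*.
.***..**
position 5 holds .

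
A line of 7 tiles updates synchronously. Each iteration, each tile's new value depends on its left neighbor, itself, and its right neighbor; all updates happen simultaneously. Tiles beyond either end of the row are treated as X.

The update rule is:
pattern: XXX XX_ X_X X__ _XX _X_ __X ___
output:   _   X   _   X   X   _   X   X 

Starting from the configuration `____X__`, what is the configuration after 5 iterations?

iteration 1: XXXX_XX
iteration 2: ___X_X_
iteration 3: XXX____
iteration 4: __XXXXX
iteration 5: XXX____

XXX____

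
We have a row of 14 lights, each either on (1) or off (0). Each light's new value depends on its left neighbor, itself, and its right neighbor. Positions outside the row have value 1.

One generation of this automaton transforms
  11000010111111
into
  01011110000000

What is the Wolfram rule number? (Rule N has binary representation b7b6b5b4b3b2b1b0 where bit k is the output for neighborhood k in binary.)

71

position 0: 111 → 0  (bit 7 = 0)
position 1: 110 → 1  (bit 6 = 1)
position 7: 101 → 0  (bit 5 = 0)
position 2: 100 → 0  (bit 4 = 0)
position 8: 011 → 0  (bit 3 = 0)
position 6: 010 → 1  (bit 2 = 1)
position 5: 001 → 1  (bit 1 = 1)
position 3: 000 → 1  (bit 0 = 1)
bits b7..b0 = 01000111 = 71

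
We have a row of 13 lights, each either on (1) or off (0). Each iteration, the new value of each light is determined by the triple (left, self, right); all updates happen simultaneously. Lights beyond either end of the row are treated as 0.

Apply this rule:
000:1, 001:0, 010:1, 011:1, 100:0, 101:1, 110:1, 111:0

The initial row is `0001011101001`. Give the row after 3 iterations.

1001110111001

1101110111001
1111011101001
1001110111001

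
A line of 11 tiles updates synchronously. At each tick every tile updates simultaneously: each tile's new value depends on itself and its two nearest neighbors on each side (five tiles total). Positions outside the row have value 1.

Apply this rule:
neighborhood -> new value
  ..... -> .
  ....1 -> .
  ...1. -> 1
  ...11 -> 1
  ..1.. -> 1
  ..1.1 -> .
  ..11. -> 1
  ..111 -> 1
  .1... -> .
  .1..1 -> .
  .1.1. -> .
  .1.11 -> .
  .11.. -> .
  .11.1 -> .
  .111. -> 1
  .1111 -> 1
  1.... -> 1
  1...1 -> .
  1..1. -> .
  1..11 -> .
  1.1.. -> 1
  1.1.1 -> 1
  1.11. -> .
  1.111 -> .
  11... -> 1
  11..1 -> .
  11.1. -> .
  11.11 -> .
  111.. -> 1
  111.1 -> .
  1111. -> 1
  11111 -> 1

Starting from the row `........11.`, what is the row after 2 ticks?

tick 1: 11.....11..
tick 2: 1111..11...

1111..11...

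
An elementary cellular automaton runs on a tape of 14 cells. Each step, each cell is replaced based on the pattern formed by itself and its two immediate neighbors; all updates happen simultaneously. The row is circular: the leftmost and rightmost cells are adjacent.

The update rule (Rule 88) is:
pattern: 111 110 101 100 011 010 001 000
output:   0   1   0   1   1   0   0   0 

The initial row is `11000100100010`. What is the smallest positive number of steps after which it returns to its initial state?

14

step 1: 11100010010000
step 2: 10110001001000
step 3: 00111000100100
step 4: 00101100010010
step 5: 00001110001001
step 6: 10001011000100
step 7: 01000011100010
step 8: 00100010110001
step 9: 10010000111000
step 10: 01001000101100
step 11: 00100100001110
step 12: 00010010001011
step 13: 10001001000011
step 14: 11000100100010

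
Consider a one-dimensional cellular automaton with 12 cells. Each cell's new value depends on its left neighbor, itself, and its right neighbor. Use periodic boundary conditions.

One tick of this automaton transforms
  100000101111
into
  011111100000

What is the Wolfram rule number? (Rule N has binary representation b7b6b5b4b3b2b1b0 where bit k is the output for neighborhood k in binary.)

23

position 9: 111 → 0  (bit 7 = 0)
position 0: 110 → 0  (bit 6 = 0)
position 7: 101 → 0  (bit 5 = 0)
position 1: 100 → 1  (bit 4 = 1)
position 8: 011 → 0  (bit 3 = 0)
position 6: 010 → 1  (bit 2 = 1)
position 5: 001 → 1  (bit 1 = 1)
position 2: 000 → 1  (bit 0 = 1)
bits b7..b0 = 00010111 = 23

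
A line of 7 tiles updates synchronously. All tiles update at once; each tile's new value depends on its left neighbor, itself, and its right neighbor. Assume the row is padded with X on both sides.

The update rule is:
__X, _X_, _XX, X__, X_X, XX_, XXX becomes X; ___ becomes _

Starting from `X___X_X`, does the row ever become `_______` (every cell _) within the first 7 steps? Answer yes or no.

XX_XXXX
XXXXXXX
XXXXXXX  (fixed point — unchanged through step 7)
step 7 is XXXXXXX, still not uniform _

no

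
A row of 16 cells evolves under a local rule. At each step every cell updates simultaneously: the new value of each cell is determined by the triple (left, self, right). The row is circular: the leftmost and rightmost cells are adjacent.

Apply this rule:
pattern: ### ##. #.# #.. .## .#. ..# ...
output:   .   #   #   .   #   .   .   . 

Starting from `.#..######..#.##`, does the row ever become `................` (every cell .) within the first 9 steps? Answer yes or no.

#...#....#...###
#............#..
................
all cells are . at step 3

yes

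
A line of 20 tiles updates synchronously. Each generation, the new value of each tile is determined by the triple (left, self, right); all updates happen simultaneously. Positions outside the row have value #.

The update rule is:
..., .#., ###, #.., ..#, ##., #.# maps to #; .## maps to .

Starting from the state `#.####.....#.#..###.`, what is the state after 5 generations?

######.#############

##.#############.###
###.#############.##
####.#############.#
#####.#############.
######.#############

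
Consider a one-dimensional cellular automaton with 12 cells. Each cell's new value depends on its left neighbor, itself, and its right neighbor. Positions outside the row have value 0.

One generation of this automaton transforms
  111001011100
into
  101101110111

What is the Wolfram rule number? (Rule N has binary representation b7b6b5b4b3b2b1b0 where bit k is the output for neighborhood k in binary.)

position 1: 111 → 0  (bit 7 = 0)
position 2: 110 → 1  (bit 6 = 1)
position 6: 101 → 1  (bit 5 = 1)
position 3: 100 → 1  (bit 4 = 1)
position 0: 011 → 1  (bit 3 = 1)
position 5: 010 → 1  (bit 2 = 1)
position 4: 001 → 0  (bit 1 = 0)
position 11: 000 → 1  (bit 0 = 1)
bits b7..b0 = 01111101 = 125

125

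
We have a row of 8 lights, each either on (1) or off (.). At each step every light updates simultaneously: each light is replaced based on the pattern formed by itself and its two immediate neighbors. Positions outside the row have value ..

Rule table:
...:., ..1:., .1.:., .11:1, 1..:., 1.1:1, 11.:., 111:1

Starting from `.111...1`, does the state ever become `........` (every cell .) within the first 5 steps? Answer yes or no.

step 1: .11.....
step 2: .1......
step 3: ........
all cells are . at step 3

yes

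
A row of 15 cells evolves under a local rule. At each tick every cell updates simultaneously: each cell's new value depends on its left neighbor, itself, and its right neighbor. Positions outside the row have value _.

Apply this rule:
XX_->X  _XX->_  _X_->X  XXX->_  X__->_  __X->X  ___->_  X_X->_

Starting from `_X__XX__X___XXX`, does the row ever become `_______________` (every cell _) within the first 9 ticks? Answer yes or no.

no

tick 1: XX_X_X_XX__X__X
tick 2: _X_X_X__X_XX_XX
tick 3: XX_X_X_XX__X__X  (repeats tick 1; period 2)
tick 9: XX_X_X_XX__X__X
tick 9 is XX_X_X_XX__X__X, still not uniform _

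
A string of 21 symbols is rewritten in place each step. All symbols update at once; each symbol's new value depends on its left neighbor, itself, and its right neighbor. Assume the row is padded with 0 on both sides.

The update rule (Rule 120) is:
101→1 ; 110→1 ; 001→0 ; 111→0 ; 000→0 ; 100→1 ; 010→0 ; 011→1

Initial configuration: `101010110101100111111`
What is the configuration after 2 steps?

step 1: 010101111011110100001
step 2: 001011001110011010000

001011001110011010000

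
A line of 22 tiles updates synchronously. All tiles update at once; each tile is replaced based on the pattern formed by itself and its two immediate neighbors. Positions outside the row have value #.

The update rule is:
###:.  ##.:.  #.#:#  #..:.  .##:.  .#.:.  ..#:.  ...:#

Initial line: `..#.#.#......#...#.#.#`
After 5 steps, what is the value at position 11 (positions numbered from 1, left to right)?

#

...#.#..####...#..#.#.
.#..#........#.....#.#
#.....######...###..#.
..###........#.......#
......######...#####..
position 11 holds #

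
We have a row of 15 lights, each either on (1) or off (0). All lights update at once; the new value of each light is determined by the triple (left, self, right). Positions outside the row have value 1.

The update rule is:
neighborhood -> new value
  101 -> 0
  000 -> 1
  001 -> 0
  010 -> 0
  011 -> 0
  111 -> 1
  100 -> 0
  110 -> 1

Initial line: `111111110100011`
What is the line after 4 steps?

111111110100110

step 1: 111111110001001
step 2: 111111110100000
step 3: 111111110001110
step 4: 111111110100110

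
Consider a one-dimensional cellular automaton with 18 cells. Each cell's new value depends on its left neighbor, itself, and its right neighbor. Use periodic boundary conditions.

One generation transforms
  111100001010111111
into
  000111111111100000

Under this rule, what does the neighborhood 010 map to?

1

At position 8 the neighborhood is 010; the next row has 1 there.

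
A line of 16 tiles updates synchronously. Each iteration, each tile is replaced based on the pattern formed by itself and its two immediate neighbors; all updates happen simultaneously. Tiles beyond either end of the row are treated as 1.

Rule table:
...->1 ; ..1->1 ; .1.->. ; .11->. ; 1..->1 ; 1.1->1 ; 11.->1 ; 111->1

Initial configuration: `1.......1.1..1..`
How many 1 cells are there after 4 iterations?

14

11111111.1.11.11
111111111.1.11.1
1111111111.1.11.
11111111111.1.11
count of 1: 14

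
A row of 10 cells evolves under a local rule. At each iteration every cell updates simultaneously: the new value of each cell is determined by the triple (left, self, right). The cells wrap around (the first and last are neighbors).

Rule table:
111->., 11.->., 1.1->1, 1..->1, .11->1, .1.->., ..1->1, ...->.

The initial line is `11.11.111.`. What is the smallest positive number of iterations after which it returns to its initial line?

1.11.11..1
.11.11.111
11.11.11..
1.11.11.11
.11.11.11.
11.11.11.1
..11.11.11
111.11.11.
1..11.11.1
.111.11.11
11..11.11.
1.111.11.1
.11..11.11
11.111.11.
1.11..11.1
.11.111.11
11.11..11.
1.11.111.1
.11.11..11
11.11.111.

20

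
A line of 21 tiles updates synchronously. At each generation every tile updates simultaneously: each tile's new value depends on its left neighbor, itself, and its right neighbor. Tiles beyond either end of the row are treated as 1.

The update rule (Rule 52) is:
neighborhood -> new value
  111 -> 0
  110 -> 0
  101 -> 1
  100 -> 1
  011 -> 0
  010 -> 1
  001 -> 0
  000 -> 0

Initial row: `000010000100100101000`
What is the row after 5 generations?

100110001100011011000

100011000110110111100
010000100001001000010
111000110001101100011
000100001000010010000
100110001100011011000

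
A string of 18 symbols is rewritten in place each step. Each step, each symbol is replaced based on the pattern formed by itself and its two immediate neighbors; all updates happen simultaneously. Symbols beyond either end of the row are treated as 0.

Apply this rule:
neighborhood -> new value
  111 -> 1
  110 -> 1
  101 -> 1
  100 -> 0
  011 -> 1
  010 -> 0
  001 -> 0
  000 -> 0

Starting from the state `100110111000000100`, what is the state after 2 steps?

000111111000000000

000111111000000000
000111111000000000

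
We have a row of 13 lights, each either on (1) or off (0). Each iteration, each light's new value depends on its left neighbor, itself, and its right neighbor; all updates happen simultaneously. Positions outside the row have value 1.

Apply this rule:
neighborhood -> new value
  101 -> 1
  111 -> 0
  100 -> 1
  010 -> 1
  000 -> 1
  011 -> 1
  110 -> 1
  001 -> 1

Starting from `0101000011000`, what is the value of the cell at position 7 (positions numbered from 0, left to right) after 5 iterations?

1

1111111111111
0000000000000
1111111111111  (repeats iteration 1; period 2)
iteration 5: 1111111111111
position 7 holds 1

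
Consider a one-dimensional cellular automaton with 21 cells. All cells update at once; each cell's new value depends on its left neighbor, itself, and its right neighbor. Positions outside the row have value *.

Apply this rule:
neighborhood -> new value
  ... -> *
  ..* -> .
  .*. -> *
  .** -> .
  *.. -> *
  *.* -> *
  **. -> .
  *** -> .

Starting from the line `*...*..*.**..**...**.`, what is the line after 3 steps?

step 1: .**.**.**..*...**...*
step 2: *..*..*..*.***...**..
step 3: .*.**.**.**...**...*.

.*.**.**.**...**...*.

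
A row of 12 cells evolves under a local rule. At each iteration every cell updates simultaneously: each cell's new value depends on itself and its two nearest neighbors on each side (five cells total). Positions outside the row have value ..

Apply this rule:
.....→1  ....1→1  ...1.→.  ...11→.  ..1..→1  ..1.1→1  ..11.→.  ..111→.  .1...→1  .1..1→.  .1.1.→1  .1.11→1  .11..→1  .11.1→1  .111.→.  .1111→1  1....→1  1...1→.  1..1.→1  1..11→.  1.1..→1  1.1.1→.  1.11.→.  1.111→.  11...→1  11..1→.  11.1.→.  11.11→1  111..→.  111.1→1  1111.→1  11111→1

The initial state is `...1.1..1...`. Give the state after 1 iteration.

11.111.11111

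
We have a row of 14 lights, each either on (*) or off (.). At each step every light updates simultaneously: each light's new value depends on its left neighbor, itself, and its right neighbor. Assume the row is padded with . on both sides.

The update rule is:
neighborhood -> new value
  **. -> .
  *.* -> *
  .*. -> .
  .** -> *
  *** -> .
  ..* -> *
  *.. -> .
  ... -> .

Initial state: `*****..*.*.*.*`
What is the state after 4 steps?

...*.*.*.*....

*.....*.*.*.*.
.....*.*.*.*..
....*.*.*.*...
...*.*.*.*....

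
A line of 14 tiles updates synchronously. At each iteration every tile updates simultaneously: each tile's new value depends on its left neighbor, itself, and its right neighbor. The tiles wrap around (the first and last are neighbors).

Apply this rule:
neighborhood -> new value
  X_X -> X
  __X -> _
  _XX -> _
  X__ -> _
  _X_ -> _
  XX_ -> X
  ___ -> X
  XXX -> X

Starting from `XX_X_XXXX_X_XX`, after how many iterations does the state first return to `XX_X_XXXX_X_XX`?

7

iteration 1: XXX_X_XXXX_X_X
iteration 2: XXXX_X_XXXX_X_
iteration 3: _XXXX_X_XXXX_X
iteration 4: X_XXXX_X_XXXX_
iteration 5: _X_XXXX_X_XXXX
iteration 6: X_X_XXXX_X_XXX
iteration 7: XX_X_XXXX_X_XX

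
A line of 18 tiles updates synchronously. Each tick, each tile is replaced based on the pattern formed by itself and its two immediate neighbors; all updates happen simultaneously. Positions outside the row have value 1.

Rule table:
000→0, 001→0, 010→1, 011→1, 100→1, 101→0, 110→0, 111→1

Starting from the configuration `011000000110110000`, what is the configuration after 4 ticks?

tick 1: 010100000100101000
tick 2: 010110000110101100
tick 3: 010101000100101010
tick 4: 010101100110101010

010101100110101010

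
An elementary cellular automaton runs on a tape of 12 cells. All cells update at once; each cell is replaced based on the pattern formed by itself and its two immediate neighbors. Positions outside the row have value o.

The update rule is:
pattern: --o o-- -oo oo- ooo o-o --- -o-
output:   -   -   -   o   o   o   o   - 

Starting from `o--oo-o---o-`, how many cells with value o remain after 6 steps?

step 1: o---oo--o--o
step 2: o-o--o------
step 3: oo-----oooo-
step 4: oo-ooo--oooo
step 5: ooo-oo---ooo
step 6: oooo-o-o--oo
count of o: 8

8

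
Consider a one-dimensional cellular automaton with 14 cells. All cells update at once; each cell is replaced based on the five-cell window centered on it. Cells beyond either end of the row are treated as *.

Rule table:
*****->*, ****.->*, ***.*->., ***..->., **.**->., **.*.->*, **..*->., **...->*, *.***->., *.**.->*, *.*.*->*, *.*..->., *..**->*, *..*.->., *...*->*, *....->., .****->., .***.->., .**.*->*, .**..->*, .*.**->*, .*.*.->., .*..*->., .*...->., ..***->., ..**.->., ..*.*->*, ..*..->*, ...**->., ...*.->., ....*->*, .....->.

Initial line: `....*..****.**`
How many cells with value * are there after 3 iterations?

iteration 1: *.*.*.*..*....
iteration 2: .**.*....*..*.
iteration 3: .***...*.*..**
count of *: 7

7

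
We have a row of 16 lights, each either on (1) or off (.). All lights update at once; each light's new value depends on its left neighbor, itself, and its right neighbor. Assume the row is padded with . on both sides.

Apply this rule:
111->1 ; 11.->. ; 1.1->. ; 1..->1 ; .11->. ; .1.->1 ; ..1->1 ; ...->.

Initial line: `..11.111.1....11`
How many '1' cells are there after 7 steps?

6

.1....1..11..1..
111..1111..1111.
.1.11.11.11.11.1
11.............1
..1...........11
.111.........1..
1.1.1.......111.
count of 1: 6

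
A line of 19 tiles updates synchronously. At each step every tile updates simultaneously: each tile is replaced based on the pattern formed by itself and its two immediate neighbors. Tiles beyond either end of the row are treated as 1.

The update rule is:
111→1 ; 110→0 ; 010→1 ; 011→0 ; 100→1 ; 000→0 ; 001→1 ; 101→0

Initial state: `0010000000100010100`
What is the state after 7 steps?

step 1: 1111000001110110111
step 2: 1110100010100000011
step 3: 1100110110110000101
step 4: 1011000000001001100
step 5: 0000100000011110011
step 6: 1001110000101101101
step 7: 0110101001100000000

0110101001100000000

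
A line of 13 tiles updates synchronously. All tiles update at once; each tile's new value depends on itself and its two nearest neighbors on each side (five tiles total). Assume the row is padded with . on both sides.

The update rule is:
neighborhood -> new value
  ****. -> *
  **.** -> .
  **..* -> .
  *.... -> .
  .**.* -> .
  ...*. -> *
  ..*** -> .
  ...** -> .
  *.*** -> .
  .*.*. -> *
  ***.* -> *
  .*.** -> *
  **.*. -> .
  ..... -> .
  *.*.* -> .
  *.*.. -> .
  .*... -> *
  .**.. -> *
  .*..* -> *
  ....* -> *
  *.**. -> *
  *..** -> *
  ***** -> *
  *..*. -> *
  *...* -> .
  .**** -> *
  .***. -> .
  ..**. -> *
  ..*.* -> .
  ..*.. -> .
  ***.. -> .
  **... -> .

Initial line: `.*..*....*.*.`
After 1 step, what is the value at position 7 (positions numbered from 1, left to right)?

*.**.*.**.*.*
position 7 holds .

.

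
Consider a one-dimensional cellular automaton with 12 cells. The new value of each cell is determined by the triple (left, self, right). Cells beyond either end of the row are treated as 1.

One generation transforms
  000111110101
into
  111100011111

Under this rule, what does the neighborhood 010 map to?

1

At position 9 the neighborhood is 010; the next row has 1 there.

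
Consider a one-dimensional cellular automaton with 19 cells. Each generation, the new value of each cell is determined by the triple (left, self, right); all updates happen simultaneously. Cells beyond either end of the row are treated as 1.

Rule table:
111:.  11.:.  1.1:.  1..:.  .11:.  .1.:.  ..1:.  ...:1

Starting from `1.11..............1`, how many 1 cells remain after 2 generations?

.....111111111111..
.111...............
count of 1: 3

3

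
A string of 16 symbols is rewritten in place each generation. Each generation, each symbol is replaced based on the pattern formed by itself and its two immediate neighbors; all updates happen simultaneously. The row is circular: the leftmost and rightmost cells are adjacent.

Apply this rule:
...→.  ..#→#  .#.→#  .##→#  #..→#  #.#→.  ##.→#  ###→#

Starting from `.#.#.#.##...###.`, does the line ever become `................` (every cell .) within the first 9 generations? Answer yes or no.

no

generation 1: ##.#.#.###.#####
generation 2: ##.#.#.###.#####  (fixed point — unchanged through generation 9)
generation 9 is ##.#.#.###.#####, still not uniform .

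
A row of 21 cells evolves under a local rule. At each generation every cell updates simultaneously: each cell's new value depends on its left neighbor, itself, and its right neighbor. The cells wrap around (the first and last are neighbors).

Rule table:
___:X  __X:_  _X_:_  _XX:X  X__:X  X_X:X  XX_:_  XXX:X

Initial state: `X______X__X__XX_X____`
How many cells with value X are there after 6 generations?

_XXXXX__X__X_X_X_XXX_
_XXXX_X__X__X_X_XXX_X
XXXX_X_X__X__X_XXX_X_
XXX_X_X_X__X__XXX_X_X
XX_X_X_X_X__X_XX_X_XX
X_X_X_X_X_X__XX_X_XXX
count of X: 12

12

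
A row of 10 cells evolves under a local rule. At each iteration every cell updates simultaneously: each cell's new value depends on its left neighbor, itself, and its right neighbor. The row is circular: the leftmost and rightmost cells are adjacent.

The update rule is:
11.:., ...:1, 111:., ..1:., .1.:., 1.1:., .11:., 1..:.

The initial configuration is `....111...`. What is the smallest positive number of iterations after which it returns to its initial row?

111.....11
....111...

2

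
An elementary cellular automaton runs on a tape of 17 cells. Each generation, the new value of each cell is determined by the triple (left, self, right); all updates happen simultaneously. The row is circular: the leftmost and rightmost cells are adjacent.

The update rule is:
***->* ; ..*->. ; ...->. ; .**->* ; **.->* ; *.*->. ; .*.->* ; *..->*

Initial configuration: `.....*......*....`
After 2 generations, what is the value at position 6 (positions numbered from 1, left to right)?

*

generation 1: .....**.....**...
generation 2: .....***....***..
position 6 holds *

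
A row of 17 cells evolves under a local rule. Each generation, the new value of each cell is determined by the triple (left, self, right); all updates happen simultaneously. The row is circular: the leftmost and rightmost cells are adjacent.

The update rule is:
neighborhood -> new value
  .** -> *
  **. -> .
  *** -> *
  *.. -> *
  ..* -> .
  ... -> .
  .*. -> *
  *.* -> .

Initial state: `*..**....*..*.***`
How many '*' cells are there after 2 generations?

.*.*.*...**.*.***
.*.*.**..*..*.**.
count of *: 8

8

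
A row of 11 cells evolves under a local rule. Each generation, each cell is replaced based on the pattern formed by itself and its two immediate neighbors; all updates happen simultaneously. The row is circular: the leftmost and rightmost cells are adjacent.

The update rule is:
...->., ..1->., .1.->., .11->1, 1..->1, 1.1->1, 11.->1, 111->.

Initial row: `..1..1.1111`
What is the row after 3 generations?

.11..11.111

1..1..11..1
11..1.111.1
.11..11.111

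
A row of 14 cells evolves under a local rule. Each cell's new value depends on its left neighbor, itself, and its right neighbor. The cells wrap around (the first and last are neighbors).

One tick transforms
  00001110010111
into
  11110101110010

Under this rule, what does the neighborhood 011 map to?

At position 4 the neighborhood is 011; the next row has 0 there.

0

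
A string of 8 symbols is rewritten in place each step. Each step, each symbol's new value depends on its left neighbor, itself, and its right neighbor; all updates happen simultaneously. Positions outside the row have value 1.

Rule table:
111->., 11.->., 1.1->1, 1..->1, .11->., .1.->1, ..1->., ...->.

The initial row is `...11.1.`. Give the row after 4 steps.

step 1: 1....111
step 2: .1......
step 3: 111.....
step 4: ...1....

...1....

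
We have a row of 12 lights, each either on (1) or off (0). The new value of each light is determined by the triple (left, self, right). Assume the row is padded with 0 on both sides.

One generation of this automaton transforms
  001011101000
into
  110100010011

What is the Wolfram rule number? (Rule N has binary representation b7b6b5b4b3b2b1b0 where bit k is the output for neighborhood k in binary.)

position 5: 111 → 0  (bit 7 = 0)
position 6: 110 → 0  (bit 6 = 0)
position 3: 101 → 1  (bit 5 = 1)
position 9: 100 → 0  (bit 4 = 0)
position 4: 011 → 0  (bit 3 = 0)
position 2: 010 → 0  (bit 2 = 0)
position 1: 001 → 1  (bit 1 = 1)
position 0: 000 → 1  (bit 0 = 1)
bits b7..b0 = 00100011 = 35

35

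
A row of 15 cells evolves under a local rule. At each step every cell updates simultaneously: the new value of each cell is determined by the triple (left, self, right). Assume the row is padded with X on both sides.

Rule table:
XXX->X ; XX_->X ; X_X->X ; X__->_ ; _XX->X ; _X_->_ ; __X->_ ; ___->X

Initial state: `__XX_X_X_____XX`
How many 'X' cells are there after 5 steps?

__XXX_X__XXX_XX
__XXXX___XXXXXX
__XXXX_X_XXXXXX
__XXXXX_XXXXXXX
__XXXXXXXXXXXXX
count of X: 13

13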